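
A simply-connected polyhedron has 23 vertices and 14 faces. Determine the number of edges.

35

Here V − E + F = 2.
E = V + F − (2) = 23 + 14 − (2) = 35.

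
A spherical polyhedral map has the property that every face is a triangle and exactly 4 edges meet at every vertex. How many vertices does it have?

6

Each face has 3 edges and each edge borders two faces, so 2E = 3F.
Each vertex has degree 4, so 4V = 2E and hence V = 3F/4.
Euler: V − E + F = 2 ⇒ (3F/4) − (3F/2) + F = 2.
Multiply by 8: (6 − 12 + 8)F = 16, i.e. 2F = 16.
So F = 8, E = 3·8/2 = 12, V = 3·8/4 = 6.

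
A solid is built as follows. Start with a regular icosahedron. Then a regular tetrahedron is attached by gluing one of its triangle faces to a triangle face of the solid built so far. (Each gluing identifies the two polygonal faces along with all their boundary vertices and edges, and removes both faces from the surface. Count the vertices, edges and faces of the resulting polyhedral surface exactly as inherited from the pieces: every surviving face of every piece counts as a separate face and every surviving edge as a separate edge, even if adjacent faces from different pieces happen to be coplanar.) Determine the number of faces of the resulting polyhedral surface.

22

A regular icosahedron: V=12, E=30, F=20.
Attach a regular tetrahedron (V=4, E=6, F=4) along a 3-gon: merge 3 vertices and 3 edges, delete both glued faces → V=13, E=33, F=22.
Check: V − E + F = 13 − 33 + 22 = 2.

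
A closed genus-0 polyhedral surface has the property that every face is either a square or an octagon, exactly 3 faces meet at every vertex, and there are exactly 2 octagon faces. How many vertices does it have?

Let x be the number of squares; then F = 2 + x.
Edge–face incidences: 2E = 8·2 + 4·x = 16 + 4x.
Every vertex has degree 3, so 3V = 2E.
Euler: V − E + F = 2 ⇒ (2E)/3 − E + (2 + x) = 2.
Multiply by 6: 2·(2E) − 3·(2E) + 6·(2 + x) = 12, i.e. 12 + 6x − (16 + 4x) = 12.
Collecting terms: 2x − 4 = 12, so 2x = 16, so x = 8.
Then 2E = 16 + 4·8 = 48, so E = 24, V = 2E/3 = 16, F = 2 + 8 = 10.

16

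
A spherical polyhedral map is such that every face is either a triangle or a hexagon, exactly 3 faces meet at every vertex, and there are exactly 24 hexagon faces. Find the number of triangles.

4

Let x be the number of triangles; then F = 24 + x.
Edge–face incidences: 2E = 6·24 + 3·x = 144 + 3x.
Every vertex has degree 3, so 3V = 2E.
Euler: V − E + F = 2 ⇒ (2E)/3 − E + (24 + x) = 2.
Multiply by 6: 2·(2E) − 3·(2E) + 6·(24 + x) = 12, i.e. 144 + 6x − (144 + 3x) = 12.
Collecting terms: 3x = 12, so x = 4.
Then 2E = 144 + 3·4 = 156, so E = 78, V = 2E/3 = 52, F = 24 + 4 = 28.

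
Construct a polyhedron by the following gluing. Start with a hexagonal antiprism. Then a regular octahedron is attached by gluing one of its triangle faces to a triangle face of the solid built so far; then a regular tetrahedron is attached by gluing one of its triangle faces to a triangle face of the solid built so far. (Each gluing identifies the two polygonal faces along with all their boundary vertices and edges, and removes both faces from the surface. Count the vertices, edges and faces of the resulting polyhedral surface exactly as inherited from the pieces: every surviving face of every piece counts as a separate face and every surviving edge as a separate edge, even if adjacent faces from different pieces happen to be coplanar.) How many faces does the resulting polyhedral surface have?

A hexagonal antiprism: V=12, E=24, F=14.
Attach a regular octahedron (V=6, E=12, F=8) along a 3-gon: merge 3 vertices and 3 edges, delete both glued faces → V=15, E=33, F=20.
Attach a regular tetrahedron (V=4, E=6, F=4) along a 3-gon: merge 3 vertices and 3 edges, delete both glued faces → V=16, E=36, F=22.
Check: V − E + F = 16 − 36 + 22 = 2.

22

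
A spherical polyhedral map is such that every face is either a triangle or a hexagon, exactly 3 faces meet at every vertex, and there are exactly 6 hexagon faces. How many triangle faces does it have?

Let x be the number of triangles; then F = 6 + x.
Edge–face incidences: 2E = 6·6 + 3·x = 36 + 3x.
Every vertex has degree 3, so 3V = 2E.
Euler: V − E + F = 2 ⇒ (2E)/3 − E + (6 + x) = 2.
Multiply by 6: 2·(2E) − 3·(2E) + 6·(6 + x) = 12, i.e. 36 + 6x − (36 + 3x) = 12.
Collecting terms: 3x = 12, so x = 4.
Then 2E = 36 + 3·4 = 48, so E = 24, V = 2E/3 = 16, F = 6 + 4 = 10.

4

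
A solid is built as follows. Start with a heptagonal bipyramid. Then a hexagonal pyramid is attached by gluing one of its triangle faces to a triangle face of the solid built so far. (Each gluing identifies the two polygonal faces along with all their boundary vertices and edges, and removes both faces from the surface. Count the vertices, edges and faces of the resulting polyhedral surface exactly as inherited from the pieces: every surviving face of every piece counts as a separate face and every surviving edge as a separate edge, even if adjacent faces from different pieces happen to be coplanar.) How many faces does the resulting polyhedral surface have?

A heptagonal bipyramid: V=9, E=21, F=14.
Attach a hexagonal pyramid (V=7, E=12, F=7) along a 3-gon: merge 3 vertices and 3 edges, delete both glued faces → V=13, E=30, F=19.
Check: V − E + F = 13 − 30 + 19 = 2.

19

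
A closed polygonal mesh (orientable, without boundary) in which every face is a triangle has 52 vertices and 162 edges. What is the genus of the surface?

2

Every face is a triangle and each edge borders two faces, so 3F = 2·162, giving F = 108.
χ = V − E + F = 52 − 162 + 108 = -2.
For a closed orientable surface χ = 2 − 2g, so g = (2 − (-2))/2 = 2.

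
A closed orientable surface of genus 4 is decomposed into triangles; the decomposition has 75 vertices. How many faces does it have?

162

χ = 2 − 2·4 = -6, and every face is a triangle so 3F = 2E.
V − E + F = -6 with E = 3F/2 gives 75 − (3/2 − 1)·F = -6, so F = 162 and E = 243.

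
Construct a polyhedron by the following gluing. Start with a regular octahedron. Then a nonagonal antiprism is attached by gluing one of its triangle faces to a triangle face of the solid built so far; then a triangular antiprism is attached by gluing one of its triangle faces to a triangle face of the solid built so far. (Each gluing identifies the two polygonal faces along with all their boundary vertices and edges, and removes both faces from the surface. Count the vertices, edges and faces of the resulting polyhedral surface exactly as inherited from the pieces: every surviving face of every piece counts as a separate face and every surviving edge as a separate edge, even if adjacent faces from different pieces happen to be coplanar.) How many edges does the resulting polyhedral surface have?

A regular octahedron: V=6, E=12, F=8.
Attach a nonagonal antiprism (V=18, E=36, F=20) along a 3-gon: merge 3 vertices and 3 edges, delete both glued faces → V=21, E=45, F=26.
Attach a triangular antiprism (V=6, E=12, F=8) along a 3-gon: merge 3 vertices and 3 edges, delete both glued faces → V=24, E=54, F=32.
Check: V − E + F = 24 − 54 + 32 = 2.

54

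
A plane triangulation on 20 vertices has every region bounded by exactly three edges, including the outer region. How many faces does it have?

In a plane triangulation 3F = 2E and V − E + F = 2, so F = 2V − 4 = 2·20 − 4 = 36.

36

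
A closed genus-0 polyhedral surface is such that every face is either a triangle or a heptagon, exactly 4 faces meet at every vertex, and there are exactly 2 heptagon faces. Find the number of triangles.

14

Let x be the number of triangles; then F = 2 + x.
Edge–face incidences: 2E = 7·2 + 3·x = 14 + 3x.
Every vertex has degree 4, so 4V = 2E.
Euler: V − E + F = 2 ⇒ (2E)/4 − E + (2 + x) = 2.
Multiply by 8: 2·(2E) − 4·(2E) + 8·(2 + x) = 16, i.e. 16 + 8x − 2·(14 + 3x) = 16.
Collecting terms: 2x − 12 = 16, so 2x = 28, so x = 14.
Then 2E = 14 + 3·14 = 56, so E = 28, V = 2E/4 = 14, F = 2 + 14 = 16.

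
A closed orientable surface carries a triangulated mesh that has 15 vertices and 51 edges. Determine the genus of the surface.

2

Every face is a triangle and each edge borders two faces, so 3F = 2·51, giving F = 34.
χ = V − E + F = 15 − 51 + 34 = -2.
For a closed orientable surface χ = 2 − 2g, so g = (2 − (-2))/2 = 2.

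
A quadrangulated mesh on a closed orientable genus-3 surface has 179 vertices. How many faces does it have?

χ = 2 − 2·3 = -4, and every face is a square so 4F = 2E.
V − E + F = -4 with E = 4F/2 gives 179 − (4/2 − 1)·F = -4, so F = 183 and E = 366.

183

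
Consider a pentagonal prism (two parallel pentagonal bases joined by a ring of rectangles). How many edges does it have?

15

A prism on an n-gon has two n-gon bases and n rectangular sides: V = 2·5 = 10, E = 3·5 = 15, F = 5 + 2 = 7.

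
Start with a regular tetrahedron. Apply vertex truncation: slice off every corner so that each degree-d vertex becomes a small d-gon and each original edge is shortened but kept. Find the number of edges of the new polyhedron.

The base solid has V = 4, E = 6, F = 4.
Truncation replaces each original edge-end by a new vertex, so V′ = 2E = 12.
Each original edge survives, and each old vertex of degree d contributes d new edges; summing degrees gives Σd = 2E, so E′ = E + 2E = 3E = 18.
Each original face survives and each original vertex becomes one new face: F′ = F + V = 8.

18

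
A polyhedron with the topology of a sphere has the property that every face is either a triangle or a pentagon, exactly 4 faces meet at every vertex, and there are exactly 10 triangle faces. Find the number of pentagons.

2

Let x be the number of pentagons; then F = 10 + x.
Edge–face incidences: 2E = 3·10 + 5·x = 30 + 5x.
Every vertex has degree 4, so 4V = 2E.
Euler: V − E + F = 2 ⇒ (2E)/4 − E + (10 + x) = 2.
Multiply by 8: 2·(2E) − 4·(2E) + 8·(10 + x) = 16, i.e. 80 + 8x − 2·(30 + 5x) = 16.
Collecting terms: −2x + 20 = 16, so −2x = −4, so x = 2.
Then 2E = 30 + 5·2 = 40, so E = 20, V = 2E/4 = 10, F = 10 + 2 = 12.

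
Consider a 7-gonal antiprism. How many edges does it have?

An antiprism on an n-gon has two n-gon caps and 2n triangles: V = 2·7 = 14, E = 4·7 = 28, F = 2·7 + 2 = 16.

28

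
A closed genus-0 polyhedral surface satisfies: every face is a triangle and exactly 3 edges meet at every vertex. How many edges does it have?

Each face has 3 edges and each edge borders two faces, so 2E = 3F.
Each vertex has degree 3, so 3V = 2E and hence V = 3F/3.
Euler: V − E + F = 2 ⇒ (3F/3) − (3F/2) + F = 2.
Multiply by 6: (6 − 9 + 6)F = 12, i.e. 3F = 12.
So F = 4, E = 3·4/2 = 6, V = 3·4/3 = 4.

6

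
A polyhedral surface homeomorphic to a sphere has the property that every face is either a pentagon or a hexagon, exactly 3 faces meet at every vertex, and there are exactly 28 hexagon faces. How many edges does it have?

114

Let x be the number of pentagons; then F = 28 + x.
Edge–face incidences: 2E = 6·28 + 5·x = 168 + 5x.
Every vertex has degree 3, so 3V = 2E.
Euler: V − E + F = 2 ⇒ (2E)/3 − E + (28 + x) = 2.
Multiply by 6: 2·(2E) − 3·(2E) + 6·(28 + x) = 12, i.e. 168 + 6x − (168 + 5x) = 12.
Collecting terms: x = 12.
Then 2E = 168 + 5·12 = 228, so E = 114, V = 2E/3 = 76, F = 28 + 12 = 40.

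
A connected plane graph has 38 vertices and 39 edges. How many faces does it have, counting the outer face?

3

Euler's formula for a connected plane graph: V − E + F = 2, so F = 2 − 38 + 39 = 3.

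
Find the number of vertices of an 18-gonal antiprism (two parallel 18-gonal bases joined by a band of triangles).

36

An antiprism on an n-gon has two n-gon caps and 2n triangles: V = 2·18 = 36, E = 4·18 = 72, F = 2·18 + 2 = 38.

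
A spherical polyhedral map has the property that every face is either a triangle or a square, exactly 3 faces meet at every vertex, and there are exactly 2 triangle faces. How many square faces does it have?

Let x be the number of squares; then F = 2 + x.
Edge–face incidences: 2E = 3·2 + 4·x = 6 + 4x.
Every vertex has degree 3, so 3V = 2E.
Euler: V − E + F = 2 ⇒ (2E)/3 − E + (2 + x) = 2.
Multiply by 6: 2·(2E) − 3·(2E) + 6·(2 + x) = 12, i.e. 12 + 6x − (6 + 4x) = 12.
Collecting terms: 2x + 6 = 12, so 2x = 6, so x = 3.
Then 2E = 6 + 4·3 = 18, so E = 9, V = 2E/3 = 6, F = 2 + 3 = 5.

3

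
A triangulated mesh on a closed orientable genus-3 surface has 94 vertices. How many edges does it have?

χ = 2 − 2·3 = -4, and every face is a triangle so 3F = 2E.
V − E + F = -4 with E = 3F/2 gives 94 − (3/2 − 1)·F = -4, so F = 196 and E = 294.

294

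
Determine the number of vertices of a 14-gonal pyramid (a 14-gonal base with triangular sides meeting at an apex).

15

A pyramid on an n-gon base has one n-gon and n triangles: V = 14 + 1 = 15, E = 2·14 = 28, F = 14 + 1 = 15.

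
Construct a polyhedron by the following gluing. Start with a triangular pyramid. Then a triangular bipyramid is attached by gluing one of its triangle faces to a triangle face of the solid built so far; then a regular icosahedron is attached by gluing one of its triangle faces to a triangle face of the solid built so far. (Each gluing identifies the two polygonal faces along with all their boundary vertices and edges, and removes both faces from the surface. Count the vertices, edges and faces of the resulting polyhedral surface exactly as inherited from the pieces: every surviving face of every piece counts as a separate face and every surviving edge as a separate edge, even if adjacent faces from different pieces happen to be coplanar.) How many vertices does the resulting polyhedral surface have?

15

A triangular pyramid: V=4, E=6, F=4.
Attach a triangular bipyramid (V=5, E=9, F=6) along a 3-gon: merge 3 vertices and 3 edges, delete both glued faces → V=6, E=12, F=8.
Attach a regular icosahedron (V=12, E=30, F=20) along a 3-gon: merge 3 vertices and 3 edges, delete both glued faces → V=15, E=39, F=26.
Check: V − E + F = 15 − 39 + 26 = 2.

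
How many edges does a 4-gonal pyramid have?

A pyramid on an n-gon base has one n-gon and n triangles: V = 4 + 1 = 5, E = 2·4 = 8, F = 4 + 1 = 5.

8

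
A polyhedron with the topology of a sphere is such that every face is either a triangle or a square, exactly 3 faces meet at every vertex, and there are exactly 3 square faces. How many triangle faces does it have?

Let x be the number of triangles; then F = 3 + x.
Edge–face incidences: 2E = 4·3 + 3·x = 12 + 3x.
Every vertex has degree 3, so 3V = 2E.
Euler: V − E + F = 2 ⇒ (2E)/3 − E + (3 + x) = 2.
Multiply by 6: 2·(2E) − 3·(2E) + 6·(3 + x) = 12, i.e. 18 + 6x − (12 + 3x) = 12.
Collecting terms: 3x + 6 = 12, so 3x = 6, so x = 2.
Then 2E = 12 + 3·2 = 18, so E = 9, V = 2E/3 = 6, F = 3 + 2 = 5.

2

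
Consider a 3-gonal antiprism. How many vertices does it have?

6

An antiprism on an n-gon has two n-gon caps and 2n triangles: V = 2·3 = 6, E = 4·3 = 12, F = 2·3 + 2 = 8.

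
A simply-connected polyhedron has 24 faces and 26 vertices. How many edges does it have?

48

Here V − E + F = 2.
E = V + F − (2) = 26 + 24 − (2) = 48.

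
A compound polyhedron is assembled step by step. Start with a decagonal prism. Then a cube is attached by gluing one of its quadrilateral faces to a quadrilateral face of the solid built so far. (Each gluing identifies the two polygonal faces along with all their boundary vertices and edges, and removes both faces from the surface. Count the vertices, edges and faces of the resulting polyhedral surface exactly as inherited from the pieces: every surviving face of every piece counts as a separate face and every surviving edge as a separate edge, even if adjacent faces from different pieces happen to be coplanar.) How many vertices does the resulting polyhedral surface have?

A decagonal prism: V=20, E=30, F=12.
Attach a cube (V=8, E=12, F=6) along a 4-gon: merge 4 vertices and 4 edges, delete both glued faces → V=24, E=38, F=16.
Check: V − E + F = 24 − 38 + 16 = 2.

24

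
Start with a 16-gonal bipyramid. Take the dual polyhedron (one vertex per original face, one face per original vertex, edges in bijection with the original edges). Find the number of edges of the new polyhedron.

48

The base solid has V = 18, E = 48, F = 32.
The dual swaps V and F and preserves E: V′ = F = 32, E′ = E = 48, F′ = V = 18.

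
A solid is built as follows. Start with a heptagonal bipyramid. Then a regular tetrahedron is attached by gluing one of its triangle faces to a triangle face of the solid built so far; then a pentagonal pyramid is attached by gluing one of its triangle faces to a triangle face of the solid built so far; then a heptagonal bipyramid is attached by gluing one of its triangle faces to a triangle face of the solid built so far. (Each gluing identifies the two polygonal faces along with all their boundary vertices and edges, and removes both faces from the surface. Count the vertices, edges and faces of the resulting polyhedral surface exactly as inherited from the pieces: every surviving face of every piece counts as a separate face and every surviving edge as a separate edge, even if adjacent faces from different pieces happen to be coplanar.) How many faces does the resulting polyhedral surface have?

32

A heptagonal bipyramid: V=9, E=21, F=14.
Attach a regular tetrahedron (V=4, E=6, F=4) along a 3-gon: merge 3 vertices and 3 edges, delete both glued faces → V=10, E=24, F=16.
Attach a pentagonal pyramid (V=6, E=10, F=6) along a 3-gon: merge 3 vertices and 3 edges, delete both glued faces → V=13, E=31, F=20.
Attach a heptagonal bipyramid (V=9, E=21, F=14) along a 3-gon: merge 3 vertices and 3 edges, delete both glued faces → V=19, E=49, F=32.
Check: V − E + F = 19 − 49 + 32 = 2.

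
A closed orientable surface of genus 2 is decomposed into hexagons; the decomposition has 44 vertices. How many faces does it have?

χ = 2 − 2·2 = -2, and every face is a hexagon so 6F = 2E.
V − E + F = -2 with E = 6F/2 gives 44 − (6/2 − 1)·F = -2, so F = 23 and E = 69.

23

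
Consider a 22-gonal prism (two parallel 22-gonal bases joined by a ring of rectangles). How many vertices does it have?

A prism on an n-gon has two n-gon bases and n rectangular sides: V = 2·22 = 44, E = 3·22 = 66, F = 22 + 2 = 24.

44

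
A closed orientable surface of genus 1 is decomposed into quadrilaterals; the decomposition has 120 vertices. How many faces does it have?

χ = 2 − 2·1 = 0, and every face is a square so 4F = 2E.
V − E + F = 0 with E = 4F/2 gives 120 − (4/2 − 1)·F = 0, so F = 120 and E = 240.

120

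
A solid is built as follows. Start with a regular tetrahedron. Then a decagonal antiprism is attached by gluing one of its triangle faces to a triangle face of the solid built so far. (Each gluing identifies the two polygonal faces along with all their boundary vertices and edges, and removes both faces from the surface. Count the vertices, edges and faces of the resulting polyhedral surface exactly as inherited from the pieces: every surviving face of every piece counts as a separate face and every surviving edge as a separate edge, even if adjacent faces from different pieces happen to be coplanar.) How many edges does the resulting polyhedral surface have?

43

A regular tetrahedron: V=4, E=6, F=4.
Attach a decagonal antiprism (V=20, E=40, F=22) along a 3-gon: merge 3 vertices and 3 edges, delete both glued faces → V=21, E=43, F=24.
Check: V − E + F = 21 − 43 + 24 = 2.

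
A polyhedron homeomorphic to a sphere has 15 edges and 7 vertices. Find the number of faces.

Here V − E + F = 2.
F = 2 − V + E = 2 − 7 + 15 = 10.

10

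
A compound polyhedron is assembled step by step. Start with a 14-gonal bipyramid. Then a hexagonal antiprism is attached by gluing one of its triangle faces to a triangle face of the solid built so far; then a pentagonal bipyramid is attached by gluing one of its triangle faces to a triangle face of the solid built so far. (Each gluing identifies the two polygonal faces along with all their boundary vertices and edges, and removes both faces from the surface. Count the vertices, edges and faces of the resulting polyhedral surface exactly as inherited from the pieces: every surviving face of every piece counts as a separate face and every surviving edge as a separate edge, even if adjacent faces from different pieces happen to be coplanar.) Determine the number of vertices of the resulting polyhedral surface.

A 14-gonal bipyramid: V=16, E=42, F=28.
Attach a hexagonal antiprism (V=12, E=24, F=14) along a 3-gon: merge 3 vertices and 3 edges, delete both glued faces → V=25, E=63, F=40.
Attach a pentagonal bipyramid (V=7, E=15, F=10) along a 3-gon: merge 3 vertices and 3 edges, delete both glued faces → V=29, E=75, F=48.
Check: V − E + F = 29 − 75 + 48 = 2.

29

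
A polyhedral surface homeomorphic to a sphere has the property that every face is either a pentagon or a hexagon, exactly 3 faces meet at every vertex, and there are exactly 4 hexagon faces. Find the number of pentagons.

Let x be the number of pentagons; then F = 4 + x.
Edge–face incidences: 2E = 6·4 + 5·x = 24 + 5x.
Every vertex has degree 3, so 3V = 2E.
Euler: V − E + F = 2 ⇒ (2E)/3 − E + (4 + x) = 2.
Multiply by 6: 2·(2E) − 3·(2E) + 6·(4 + x) = 12, i.e. 24 + 6x − (24 + 5x) = 12.
Collecting terms: x = 12.
Then 2E = 24 + 5·12 = 84, so E = 42, V = 2E/3 = 28, F = 4 + 12 = 16.

12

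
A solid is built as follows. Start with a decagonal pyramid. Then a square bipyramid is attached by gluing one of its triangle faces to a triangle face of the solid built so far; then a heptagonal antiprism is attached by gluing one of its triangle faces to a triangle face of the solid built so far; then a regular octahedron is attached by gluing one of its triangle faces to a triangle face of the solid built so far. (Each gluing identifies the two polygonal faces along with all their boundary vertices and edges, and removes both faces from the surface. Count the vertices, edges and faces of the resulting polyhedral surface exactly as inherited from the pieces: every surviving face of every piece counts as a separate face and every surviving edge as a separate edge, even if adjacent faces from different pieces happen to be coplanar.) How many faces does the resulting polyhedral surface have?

A decagonal pyramid: V=11, E=20, F=11.
Attach a square bipyramid (V=6, E=12, F=8) along a 3-gon: merge 3 vertices and 3 edges, delete both glued faces → V=14, E=29, F=17.
Attach a heptagonal antiprism (V=14, E=28, F=16) along a 3-gon: merge 3 vertices and 3 edges, delete both glued faces → V=25, E=54, F=31.
Attach a regular octahedron (V=6, E=12, F=8) along a 3-gon: merge 3 vertices and 3 edges, delete both glued faces → V=28, E=63, F=37.
Check: V − E + F = 28 − 63 + 37 = 2.

37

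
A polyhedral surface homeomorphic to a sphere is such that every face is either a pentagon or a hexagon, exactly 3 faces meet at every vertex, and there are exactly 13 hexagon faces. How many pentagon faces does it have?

12

Let x be the number of pentagons; then F = 13 + x.
Edge–face incidences: 2E = 6·13 + 5·x = 78 + 5x.
Every vertex has degree 3, so 3V = 2E.
Euler: V − E + F = 2 ⇒ (2E)/3 − E + (13 + x) = 2.
Multiply by 6: 2·(2E) − 3·(2E) + 6·(13 + x) = 12, i.e. 78 + 6x − (78 + 5x) = 12.
Collecting terms: x = 12.
Then 2E = 78 + 5·12 = 138, so E = 69, V = 2E/3 = 46, F = 13 + 12 = 25.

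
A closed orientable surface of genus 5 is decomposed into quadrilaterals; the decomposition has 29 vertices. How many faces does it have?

37

χ = 2 − 2·5 = -8, and every face is a square so 4F = 2E.
V − E + F = -8 with E = 4F/2 gives 29 − (4/2 − 1)·F = -8, so F = 37 and E = 74.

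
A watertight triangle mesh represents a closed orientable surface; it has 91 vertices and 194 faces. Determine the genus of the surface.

Every face is a triangle, so 2E = 3·194 = 582, giving E = 291.
χ = V − E + F = 91 − 291 + 194 = -6.
For a closed orientable surface χ = 2 − 2g, so g = (2 − (-6))/2 = 4.

4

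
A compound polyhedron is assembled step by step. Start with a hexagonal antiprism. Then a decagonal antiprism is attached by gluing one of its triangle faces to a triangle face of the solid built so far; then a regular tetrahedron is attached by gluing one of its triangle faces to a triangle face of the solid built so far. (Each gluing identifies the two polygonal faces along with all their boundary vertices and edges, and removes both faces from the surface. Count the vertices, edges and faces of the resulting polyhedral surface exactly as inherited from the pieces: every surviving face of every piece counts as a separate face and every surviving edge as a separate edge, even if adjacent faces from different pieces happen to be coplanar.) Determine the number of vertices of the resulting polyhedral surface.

30

A hexagonal antiprism: V=12, E=24, F=14.
Attach a decagonal antiprism (V=20, E=40, F=22) along a 3-gon: merge 3 vertices and 3 edges, delete both glued faces → V=29, E=61, F=34.
Attach a regular tetrahedron (V=4, E=6, F=4) along a 3-gon: merge 3 vertices and 3 edges, delete both glued faces → V=30, E=64, F=36.
Check: V − E + F = 30 − 64 + 36 = 2.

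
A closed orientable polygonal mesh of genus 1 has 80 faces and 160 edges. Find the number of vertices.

80

For a closed orientable surface of genus 1, χ = 2 − 2·1 = 0.
V = 0 + E − F = 0 + 160 − 80 = 80.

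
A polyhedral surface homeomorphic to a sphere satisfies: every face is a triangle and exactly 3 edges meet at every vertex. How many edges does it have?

6

Each face has 3 edges and each edge borders two faces, so 2E = 3F.
Each vertex has degree 3, so 3V = 2E and hence V = 3F/3.
Euler: V − E + F = 2 ⇒ (3F/3) − (3F/2) + F = 2.
Multiply by 6: (6 − 9 + 6)F = 12, i.e. 3F = 12.
So F = 4, E = 3·4/2 = 6, V = 3·4/3 = 4.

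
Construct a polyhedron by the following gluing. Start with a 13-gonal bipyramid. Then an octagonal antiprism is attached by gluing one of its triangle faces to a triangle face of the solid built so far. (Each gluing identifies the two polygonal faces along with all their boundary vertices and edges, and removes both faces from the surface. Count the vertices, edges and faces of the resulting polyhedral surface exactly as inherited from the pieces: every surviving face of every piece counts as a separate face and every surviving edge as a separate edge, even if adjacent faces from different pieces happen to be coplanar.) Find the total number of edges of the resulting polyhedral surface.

68

A 13-gonal bipyramid: V=15, E=39, F=26.
Attach an octagonal antiprism (V=16, E=32, F=18) along a 3-gon: merge 3 vertices and 3 edges, delete both glued faces → V=28, E=68, F=42.
Check: V − E + F = 28 − 68 + 42 = 2.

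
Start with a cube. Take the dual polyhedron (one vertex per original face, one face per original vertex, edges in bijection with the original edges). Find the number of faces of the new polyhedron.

The base solid has V = 8, E = 12, F = 6.
The dual swaps V and F and preserves E: V′ = F = 6, E′ = E = 12, F′ = V = 8.

8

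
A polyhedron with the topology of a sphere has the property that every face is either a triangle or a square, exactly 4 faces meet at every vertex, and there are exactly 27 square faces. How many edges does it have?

Let x be the number of triangles; then F = 27 + x.
Edge–face incidences: 2E = 4·27 + 3·x = 108 + 3x.
Every vertex has degree 4, so 4V = 2E.
Euler: V − E + F = 2 ⇒ (2E)/4 − E + (27 + x) = 2.
Multiply by 8: 2·(2E) − 4·(2E) + 8·(27 + x) = 16, i.e. 216 + 8x − 2·(108 + 3x) = 16.
Collecting terms: 2x = 16, so x = 8.
Then 2E = 108 + 3·8 = 132, so E = 66, V = 2E/4 = 33, F = 27 + 8 = 35.

66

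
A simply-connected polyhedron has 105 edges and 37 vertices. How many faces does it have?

Here V − E + F = 2.
F = 2 − V + E = 2 − 37 + 105 = 70.

70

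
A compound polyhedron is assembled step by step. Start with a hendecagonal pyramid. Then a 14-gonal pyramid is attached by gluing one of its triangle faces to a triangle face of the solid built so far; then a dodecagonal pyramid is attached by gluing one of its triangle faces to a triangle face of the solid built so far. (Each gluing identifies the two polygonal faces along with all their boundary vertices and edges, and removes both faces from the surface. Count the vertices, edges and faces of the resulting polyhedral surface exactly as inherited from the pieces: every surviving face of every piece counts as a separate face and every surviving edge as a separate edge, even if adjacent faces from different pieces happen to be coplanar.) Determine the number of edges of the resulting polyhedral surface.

68

A hendecagonal pyramid: V=12, E=22, F=12.
Attach a 14-gonal pyramid (V=15, E=28, F=15) along a 3-gon: merge 3 vertices and 3 edges, delete both glued faces → V=24, E=47, F=25.
Attach a dodecagonal pyramid (V=13, E=24, F=13) along a 3-gon: merge 3 vertices and 3 edges, delete both glued faces → V=34, E=68, F=36.
Check: V − E + F = 34 − 68 + 36 = 2.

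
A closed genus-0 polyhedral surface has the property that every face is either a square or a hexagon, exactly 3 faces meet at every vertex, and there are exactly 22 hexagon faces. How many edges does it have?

78

Let x be the number of squares; then F = 22 + x.
Edge–face incidences: 2E = 6·22 + 4·x = 132 + 4x.
Every vertex has degree 3, so 3V = 2E.
Euler: V − E + F = 2 ⇒ (2E)/3 − E + (22 + x) = 2.
Multiply by 6: 2·(2E) − 3·(2E) + 6·(22 + x) = 12, i.e. 132 + 6x − (132 + 4x) = 12.
Collecting terms: 2x = 12, so x = 6.
Then 2E = 132 + 4·6 = 156, so E = 78, V = 2E/3 = 52, F = 22 + 6 = 28.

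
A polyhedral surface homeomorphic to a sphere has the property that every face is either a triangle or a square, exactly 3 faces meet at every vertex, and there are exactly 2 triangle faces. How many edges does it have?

Let x be the number of squares; then F = 2 + x.
Edge–face incidences: 2E = 3·2 + 4·x = 6 + 4x.
Every vertex has degree 3, so 3V = 2E.
Euler: V − E + F = 2 ⇒ (2E)/3 − E + (2 + x) = 2.
Multiply by 6: 2·(2E) − 3·(2E) + 6·(2 + x) = 12, i.e. 12 + 6x − (6 + 4x) = 12.
Collecting terms: 2x + 6 = 12, so 2x = 6, so x = 3.
Then 2E = 6 + 4·3 = 18, so E = 9, V = 2E/3 = 6, F = 2 + 3 = 5.

9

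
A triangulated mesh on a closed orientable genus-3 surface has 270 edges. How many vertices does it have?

χ = 2 − 2·3 = -4, and every face is a triangle so 3F = 2E.
F = 2E/3 = 180. Then V = -4 + E − F = -4 + 270 − 180 = 86.

86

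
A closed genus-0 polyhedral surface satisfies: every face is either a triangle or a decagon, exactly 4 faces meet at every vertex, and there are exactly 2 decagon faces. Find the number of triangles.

Let x be the number of triangles; then F = 2 + x.
Edge–face incidences: 2E = 10·2 + 3·x = 20 + 3x.
Every vertex has degree 4, so 4V = 2E.
Euler: V − E + F = 2 ⇒ (2E)/4 − E + (2 + x) = 2.
Multiply by 8: 2·(2E) − 4·(2E) + 8·(2 + x) = 16, i.e. 16 + 8x − 2·(20 + 3x) = 16.
Collecting terms: 2x − 24 = 16, so 2x = 40, so x = 20.
Then 2E = 20 + 3·20 = 80, so E = 40, V = 2E/4 = 20, F = 2 + 20 = 22.

20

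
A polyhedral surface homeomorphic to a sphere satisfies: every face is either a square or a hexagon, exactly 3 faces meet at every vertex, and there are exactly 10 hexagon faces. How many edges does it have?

Let x be the number of squares; then F = 10 + x.
Edge–face incidences: 2E = 6·10 + 4·x = 60 + 4x.
Every vertex has degree 3, so 3V = 2E.
Euler: V − E + F = 2 ⇒ (2E)/3 − E + (10 + x) = 2.
Multiply by 6: 2·(2E) − 3·(2E) + 6·(10 + x) = 12, i.e. 60 + 6x − (60 + 4x) = 12.
Collecting terms: 2x = 12, so x = 6.
Then 2E = 60 + 4·6 = 84, so E = 42, V = 2E/3 = 28, F = 10 + 6 = 16.

42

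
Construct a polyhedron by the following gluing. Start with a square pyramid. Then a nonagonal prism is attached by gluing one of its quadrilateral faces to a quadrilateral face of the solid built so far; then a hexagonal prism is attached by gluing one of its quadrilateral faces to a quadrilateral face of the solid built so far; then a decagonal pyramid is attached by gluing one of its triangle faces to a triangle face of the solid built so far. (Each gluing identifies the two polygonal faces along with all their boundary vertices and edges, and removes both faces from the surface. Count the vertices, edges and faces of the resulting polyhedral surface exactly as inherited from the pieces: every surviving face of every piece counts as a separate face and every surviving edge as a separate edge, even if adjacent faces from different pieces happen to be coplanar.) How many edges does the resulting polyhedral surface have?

62

A square pyramid: V=5, E=8, F=5.
Attach a nonagonal prism (V=18, E=27, F=11) along a 4-gon: merge 4 vertices and 4 edges, delete both glued faces → V=19, E=31, F=14.
Attach a hexagonal prism (V=12, E=18, F=8) along a 4-gon: merge 4 vertices and 4 edges, delete both glued faces → V=27, E=45, F=20.
Attach a decagonal pyramid (V=11, E=20, F=11) along a 3-gon: merge 3 vertices and 3 edges, delete both glued faces → V=35, E=62, F=29.
Check: V − E + F = 35 − 62 + 29 = 2.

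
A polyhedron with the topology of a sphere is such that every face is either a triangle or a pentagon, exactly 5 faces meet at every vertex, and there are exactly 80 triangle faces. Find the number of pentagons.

Let x be the number of pentagons; then F = 80 + x.
Edge–face incidences: 2E = 3·80 + 5·x = 240 + 5x.
Every vertex has degree 5, so 5V = 2E.
Euler: V − E + F = 2 ⇒ (2E)/5 − E + (80 + x) = 2.
Multiply by 10: 2·(2E) − 5·(2E) + 10·(80 + x) = 20, i.e. 800 + 10x − 3·(240 + 5x) = 20.
Collecting terms: −5x + 80 = 20, so −5x = −60, so x = 12.
Then 2E = 240 + 5·12 = 300, so E = 150, V = 2E/5 = 60, F = 80 + 12 = 92.

12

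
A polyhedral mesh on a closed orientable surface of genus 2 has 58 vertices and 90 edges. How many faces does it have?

For a closed orientable surface of genus 2, χ = 2 − 2·2 = -2.
F = -2 − V + E = -2 − 58 + 90 = 30.

30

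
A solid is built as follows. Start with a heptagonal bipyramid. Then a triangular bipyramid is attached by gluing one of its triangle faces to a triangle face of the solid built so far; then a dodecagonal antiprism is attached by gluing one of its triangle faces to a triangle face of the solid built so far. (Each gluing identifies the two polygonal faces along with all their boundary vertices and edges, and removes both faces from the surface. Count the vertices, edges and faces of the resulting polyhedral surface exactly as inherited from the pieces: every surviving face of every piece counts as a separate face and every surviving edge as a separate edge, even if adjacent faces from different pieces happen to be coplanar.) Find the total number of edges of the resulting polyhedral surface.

A heptagonal bipyramid: V=9, E=21, F=14.
Attach a triangular bipyramid (V=5, E=9, F=6) along a 3-gon: merge 3 vertices and 3 edges, delete both glued faces → V=11, E=27, F=18.
Attach a dodecagonal antiprism (V=24, E=48, F=26) along a 3-gon: merge 3 vertices and 3 edges, delete both glued faces → V=32, E=72, F=42.
Check: V − E + F = 32 − 72 + 42 = 2.

72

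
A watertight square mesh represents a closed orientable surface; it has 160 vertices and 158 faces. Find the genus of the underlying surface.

0

Every face is a square, so 2E = 4·158 = 632, giving E = 316.
χ = V − E + F = 160 − 316 + 158 = 2.
For a closed orientable surface χ = 2 − 2g, so g = (2 − (2))/2 = 0.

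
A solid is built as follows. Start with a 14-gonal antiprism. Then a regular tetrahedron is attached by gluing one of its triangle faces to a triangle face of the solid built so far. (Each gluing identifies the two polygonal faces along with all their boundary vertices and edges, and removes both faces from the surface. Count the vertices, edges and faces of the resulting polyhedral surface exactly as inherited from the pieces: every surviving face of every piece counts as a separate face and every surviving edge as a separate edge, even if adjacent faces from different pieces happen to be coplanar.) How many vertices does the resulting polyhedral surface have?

A 14-gonal antiprism: V=28, E=56, F=30.
Attach a regular tetrahedron (V=4, E=6, F=4) along a 3-gon: merge 3 vertices and 3 edges, delete both glued faces → V=29, E=59, F=32.
Check: V − E + F = 29 − 59 + 32 = 2.

29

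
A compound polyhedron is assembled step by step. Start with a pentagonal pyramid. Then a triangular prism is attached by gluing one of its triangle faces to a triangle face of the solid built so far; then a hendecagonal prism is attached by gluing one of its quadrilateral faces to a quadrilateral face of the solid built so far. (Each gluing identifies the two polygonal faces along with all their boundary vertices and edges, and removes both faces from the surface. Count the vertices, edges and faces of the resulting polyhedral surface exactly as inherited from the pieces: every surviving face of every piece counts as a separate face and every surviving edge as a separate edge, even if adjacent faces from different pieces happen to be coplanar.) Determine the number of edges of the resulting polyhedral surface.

45

A pentagonal pyramid: V=6, E=10, F=6.
Attach a triangular prism (V=6, E=9, F=5) along a 3-gon: merge 3 vertices and 3 edges, delete both glued faces → V=9, E=16, F=9.
Attach a hendecagonal prism (V=22, E=33, F=13) along a 4-gon: merge 4 vertices and 4 edges, delete both glued faces → V=27, E=45, F=20.
Check: V − E + F = 27 − 45 + 20 = 2.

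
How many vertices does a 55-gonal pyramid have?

56

A pyramid on an n-gon base has one n-gon and n triangles: V = 55 + 1 = 56, E = 2·55 = 110, F = 55 + 1 = 56.
Check: V − E + F = 56 − 110 + 56 = 2.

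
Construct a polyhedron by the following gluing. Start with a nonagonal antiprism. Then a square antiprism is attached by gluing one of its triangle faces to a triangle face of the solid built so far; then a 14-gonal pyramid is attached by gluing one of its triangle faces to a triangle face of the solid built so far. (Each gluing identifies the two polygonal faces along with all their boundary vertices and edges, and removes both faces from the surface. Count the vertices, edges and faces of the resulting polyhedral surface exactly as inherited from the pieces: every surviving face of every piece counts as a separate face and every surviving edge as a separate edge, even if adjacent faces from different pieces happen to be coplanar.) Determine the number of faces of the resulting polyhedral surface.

41

A nonagonal antiprism: V=18, E=36, F=20.
Attach a square antiprism (V=8, E=16, F=10) along a 3-gon: merge 3 vertices and 3 edges, delete both glued faces → V=23, E=49, F=28.
Attach a 14-gonal pyramid (V=15, E=28, F=15) along a 3-gon: merge 3 vertices and 3 edges, delete both glued faces → V=35, E=74, F=41.
Check: V − E + F = 35 − 74 + 41 = 2.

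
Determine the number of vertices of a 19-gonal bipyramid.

21

A bipyramid over an n-gon has 2n triangular faces and n + 2 vertices: V = 19 + 2 = 21, E = 3·19 = 57, F = 2·19 = 38.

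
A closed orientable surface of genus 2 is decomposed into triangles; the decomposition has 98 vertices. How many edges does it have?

χ = 2 − 2·2 = -2, and every face is a triangle so 3F = 2E.
V − E + F = -2 with E = 3F/2 gives 98 − (3/2 − 1)·F = -2, so F = 200 and E = 300.

300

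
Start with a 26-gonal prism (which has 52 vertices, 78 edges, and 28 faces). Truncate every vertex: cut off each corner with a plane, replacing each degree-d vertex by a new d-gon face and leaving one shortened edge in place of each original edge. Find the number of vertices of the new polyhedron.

Truncation replaces each original edge-end by a new vertex, so V′ = 2E = 156.
Each original edge survives, and each old vertex of degree d contributes d new edges; summing degrees gives Σd = 2E, so E′ = E + 2E = 3E = 234.
Each original face survives and each original vertex becomes one new face: F′ = F + V = 80.

156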